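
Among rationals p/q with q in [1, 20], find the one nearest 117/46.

28/11

Expand x = 117/46 as a continued fraction with the Euclidean algorithm:
  117 = 2*46 + 25, so a_0 = 2.
  46 = 1*25 + 21, so a_1 = 1.
  25 = 1*21 + 4, so a_2 = 1.
  21 = 5*4 + 1, so a_3 = 5.
  4 = 4*1 + 0, so a_4 = 4.
so x = [2; 1, 1, 5, 4].
Convergents (p_i = a_i*p_{i-1} + p_{i-2}, q_i = a_i*q_{i-1} + q_{i-2} with p_{-2}=0, p_{-1}=1, q_{-2}=1, q_{-1}=0), until the denominator exceeds 20:
  i=0: a_0=2, p_0 = 2*1 + 0 = 2, q_0 = 2*0 + 1 = 1.
  i=1: a_1=1, p_1 = 1*2 + 1 = 3, q_1 = 1*1 + 0 = 1.
  i=2: a_2=1, p_2 = 1*3 + 2 = 5, q_2 = 1*1 + 1 = 2.
  i=3: a_3=5, p_3 = 5*5 + 3 = 28, q_3 = 5*2 + 1 = 11.
  i=4: a_4=4, p_4 = 4*28 + 5 = 117, q_4 = 4*11 + 2 = 46.
q_4 = 46 > 20, so the last convergent with denominator <= 20 is p_3/q_3 = 28/11.
The closest fraction with denominator <= 20 is either p_3/q_3 or the intermediate fraction (k*p_3 + p_2)/(k*q_3 + q_2) with the largest k >= 1 whose denominator stays <= 20; these approach x as k grows, and every other convergent or intermediate fraction in range is farther away.
Largest k: floor((20 - q_2)/q_3) = floor((20 - 2)/11) = 1.
That gives (1*28 + 5)/(1*11 + 2) = 33/13.
Compare the errors: |x - 28/11| = |117*11 - 28*46|/(46*11) = 1/506, and |x - 33/13| = |117*13 - 33*46|/(46*13) = 3/598.
Cross-multiplying, 1*598 = 598 < 1518 = 3*506, so 1/506 is smaller: the convergent 28/11 is closer to x than 33/13.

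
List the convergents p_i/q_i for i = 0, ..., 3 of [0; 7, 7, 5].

Using the convergent recurrence p_i = a_i*p_{i-1} + p_{i-2}, q_i = a_i*q_{i-1} + q_{i-2} with p_{-2}=0, p_{-1}=1, q_{-2}=1, q_{-1}=0:
  i=0: a_0=0, p_0 = 0*1 + 0 = 0, q_0 = 0*0 + 1 = 1.
  i=1: a_1=7, p_1 = 7*0 + 1 = 1, q_1 = 7*1 + 0 = 7.
  i=2: a_2=7, p_2 = 7*1 + 0 = 7, q_2 = 7*7 + 1 = 50.
  i=3: a_3=5, p_3 = 5*7 + 1 = 36, q_3 = 5*50 + 7 = 257.

0/1, 1/7, 7/50, 36/257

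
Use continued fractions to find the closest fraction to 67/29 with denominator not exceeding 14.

Expand x = 67/29 as a continued fraction with the Euclidean algorithm:
  67 = 2*29 + 9, so a_0 = 2.
  29 = 3*9 + 2, so a_1 = 3.
  9 = 4*2 + 1, so a_2 = 4.
  2 = 2*1 + 0, so a_3 = 2.
so x = [2; 3, 4, 2].
Convergents (p_i = a_i*p_{i-1} + p_{i-2}, q_i = a_i*q_{i-1} + q_{i-2} with p_{-2}=0, p_{-1}=1, q_{-2}=1, q_{-1}=0), until the denominator exceeds 14:
  i=0: a_0=2, p_0 = 2*1 + 0 = 2, q_0 = 2*0 + 1 = 1.
  i=1: a_1=3, p_1 = 3*2 + 1 = 7, q_1 = 3*1 + 0 = 3.
  i=2: a_2=4, p_2 = 4*7 + 2 = 30, q_2 = 4*3 + 1 = 13.
  i=3: a_3=2, p_3 = 2*30 + 7 = 67, q_3 = 2*13 + 3 = 29.
q_3 = 29 > 14, so the last convergent with denominator <= 14 is p_2/q_2 = 30/13.
The closest fraction with denominator <= 14 is either p_2/q_2 or the intermediate fraction (k*p_2 + p_1)/(k*q_2 + q_1) with the largest k >= 1 whose denominator stays <= 14; these approach x as k grows, and every other convergent or intermediate fraction in range is farther away.
Largest k: floor((14 - q_1)/q_2) = floor((14 - 3)/13) = 0.
Since k = 0, no intermediate fraction beyond p_2/q_2 has denominator <= 14, so the convergent 30/13 is the closest (its error is |67*13 - 30*29|/(29*13) = 1/377).

30/13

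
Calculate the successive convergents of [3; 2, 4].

Using the convergent recurrence p_i = a_i*p_{i-1} + p_{i-2}, q_i = a_i*q_{i-1} + q_{i-2} with p_{-2}=0, p_{-1}=1, q_{-2}=1, q_{-1}=0:
  i=0: a_0=3, p_0 = 3*1 + 0 = 3, q_0 = 3*0 + 1 = 1.
  i=1: a_1=2, p_1 = 2*3 + 1 = 7, q_1 = 2*1 + 0 = 2.
  i=2: a_2=4, p_2 = 4*7 + 3 = 31, q_2 = 4*2 + 1 = 9.

3/1, 7/2, 31/9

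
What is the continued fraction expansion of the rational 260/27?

[9; 1, 1, 1, 2, 3]

Run the Euclidean algorithm on 260 and 27; the successive quotients are the partial quotients a_0, a_1, ... (each step inverts the fractional part left over by the previous one):
  260 = 9*27 + 17, so a_0 = 9.
  27 = 1*17 + 10, so a_1 = 1.
  17 = 1*10 + 7, so a_2 = 1.
  10 = 1*7 + 3, so a_3 = 1.
  7 = 2*3 + 1, so a_4 = 2.
  3 = 3*1 + 0, so a_5 = 3.
The remainder reaches 0 after 6 divisions, so the expansion has 6 partial quotients, read off in order.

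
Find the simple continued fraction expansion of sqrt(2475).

[49; (1, 2, 1, 98)]

Write x_i = (sqrt(2475) + m_i)/d_i with (m_0, d_0) = (0, 1). a_0 = floor(sqrt(2475)) = 49, since 49^2 = 2401 <= 2475 < 2500 = 50^2.
Iterate m_{i+1} = d_i*a_i - m_i, d_{i+1} = (2475 - m_{i+1}^2)/d_i, a_{i+1} = floor((a_0 + m_{i+1})/d_{i+1}):
  m_1 = 1*49 - 0 = 49, d_1 = (2475 - 49^2)/1 = 74/1 = 74, a_1 = floor((49 + 49)/74) = 1.
  m_2 = 74*1 - 49 = 25, d_2 = (2475 - 25^2)/74 = 1850/74 = 25, a_2 = floor((49 + 25)/25) = 2.
  m_3 = 25*2 - 25 = 25, d_3 = (2475 - 25^2)/25 = 1850/25 = 74, a_3 = floor((49 + 25)/74) = 1.
  m_4 = 74*1 - 25 = 49, d_4 = (2475 - 49^2)/74 = 74/74 = 1, a_4 = floor((49 + 49)/1) = 98.
  m_5 = 1*98 - 49 = 49, d_5 = (2475 - 49^2)/1 = 74/1 = 74: (m_5, d_5) = (m_1, d_1) = (49, 74), so from here the quotients repeat a_1, ..., a_4; the period length is 4.
Hence the expansion of sqrt(2475) is a_0 = 49 followed by the repeating block 1, 2, 1, 98 (period 4).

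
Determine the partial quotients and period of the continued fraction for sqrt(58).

Write x_i = (sqrt(58) + m_i)/d_i with (m_0, d_0) = (0, 1). a_0 = floor(sqrt(58)) = 7, since 7^2 = 49 <= 58 < 64 = 8^2.
Iterate m_{i+1} = d_i*a_i - m_i, d_{i+1} = (58 - m_{i+1}^2)/d_i, a_{i+1} = floor((a_0 + m_{i+1})/d_{i+1}):
  m_1 = 1*7 - 0 = 7, d_1 = (58 - 7^2)/1 = 9/1 = 9, a_1 = floor((7 + 7)/9) = 1.
  m_2 = 9*1 - 7 = 2, d_2 = (58 - 2^2)/9 = 54/9 = 6, a_2 = floor((7 + 2)/6) = 1.
  m_3 = 6*1 - 2 = 4, d_3 = (58 - 4^2)/6 = 42/6 = 7, a_3 = floor((7 + 4)/7) = 1.
  m_4 = 7*1 - 4 = 3, d_4 = (58 - 3^2)/7 = 49/7 = 7, a_4 = floor((7 + 3)/7) = 1.
  m_5 = 7*1 - 3 = 4, d_5 = (58 - 4^2)/7 = 42/7 = 6, a_5 = floor((7 + 4)/6) = 1.
  m_6 = 6*1 - 4 = 2, d_6 = (58 - 2^2)/6 = 54/6 = 9, a_6 = floor((7 + 2)/9) = 1.
  m_7 = 9*1 - 2 = 7, d_7 = (58 - 7^2)/9 = 9/9 = 1, a_7 = floor((7 + 7)/1) = 14.
  m_8 = 1*14 - 7 = 7, d_8 = (58 - 7^2)/1 = 9/1 = 9: (m_8, d_8) = (m_1, d_1) = (7, 9), so from here the quotients repeat a_1, ..., a_7; the period length is 7.
Hence the expansion of sqrt(58) is a_0 = 7 followed by the repeating block 1, 1, 1, 1, 1, 1, 14 (period 7).

[7; (1, 1, 1, 1, 1, 1, 14)]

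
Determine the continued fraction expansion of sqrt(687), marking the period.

[26; (4, 1, 2, 1, 16, 1, 2, 1, 4, 52)]

Write x_i = (sqrt(687) + m_i)/d_i with (m_0, d_0) = (0, 1). a_0 = floor(sqrt(687)) = 26, since 26^2 = 676 <= 687 < 729 = 27^2.
Iterate m_{i+1} = d_i*a_i - m_i, d_{i+1} = (687 - m_{i+1}^2)/d_i, a_{i+1} = floor((a_0 + m_{i+1})/d_{i+1}):
  m_1 = 1*26 - 0 = 26, d_1 = (687 - 26^2)/1 = 11/1 = 11, a_1 = floor((26 + 26)/11) = 4.
  m_2 = 11*4 - 26 = 18, d_2 = (687 - 18^2)/11 = 363/11 = 33, a_2 = floor((26 + 18)/33) = 1.
  m_3 = 33*1 - 18 = 15, d_3 = (687 - 15^2)/33 = 462/33 = 14, a_3 = floor((26 + 15)/14) = 2.
  m_4 = 14*2 - 15 = 13, d_4 = (687 - 13^2)/14 = 518/14 = 37, a_4 = floor((26 + 13)/37) = 1.
  m_5 = 37*1 - 13 = 24, d_5 = (687 - 24^2)/37 = 111/37 = 3, a_5 = floor((26 + 24)/3) = 16.
  m_6 = 3*16 - 24 = 24, d_6 = (687 - 24^2)/3 = 111/3 = 37, a_6 = floor((26 + 24)/37) = 1.
  m_7 = 37*1 - 24 = 13, d_7 = (687 - 13^2)/37 = 518/37 = 14, a_7 = floor((26 + 13)/14) = 2.
  m_8 = 14*2 - 13 = 15, d_8 = (687 - 15^2)/14 = 462/14 = 33, a_8 = floor((26 + 15)/33) = 1.
  m_9 = 33*1 - 15 = 18, d_9 = (687 - 18^2)/33 = 363/33 = 11, a_9 = floor((26 + 18)/11) = 4.
  m_10 = 11*4 - 18 = 26, d_10 = (687 - 26^2)/11 = 11/11 = 1, a_10 = floor((26 + 26)/1) = 52.
  m_11 = 1*52 - 26 = 26, d_11 = (687 - 26^2)/1 = 11/1 = 11: (m_11, d_11) = (m_1, d_1) = (26, 11), so from here the quotients repeat a_1, ..., a_10; the period length is 10.
Hence the expansion of sqrt(687) is a_0 = 26 followed by the repeating block 4, 1, 2, 1, 16, 1, 2, 1, 4, 52 (period 10).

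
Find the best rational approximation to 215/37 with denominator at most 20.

Expand x = 215/37 as a continued fraction with the Euclidean algorithm:
  215 = 5*37 + 30, so a_0 = 5.
  37 = 1*30 + 7, so a_1 = 1.
  30 = 4*7 + 2, so a_2 = 4.
  7 = 3*2 + 1, so a_3 = 3.
  2 = 2*1 + 0, so a_4 = 2.
so x = [5; 1, 4, 3, 2].
Convergents (p_i = a_i*p_{i-1} + p_{i-2}, q_i = a_i*q_{i-1} + q_{i-2} with p_{-2}=0, p_{-1}=1, q_{-2}=1, q_{-1}=0), until the denominator exceeds 20:
  i=0: a_0=5, p_0 = 5*1 + 0 = 5, q_0 = 5*0 + 1 = 1.
  i=1: a_1=1, p_1 = 1*5 + 1 = 6, q_1 = 1*1 + 0 = 1.
  i=2: a_2=4, p_2 = 4*6 + 5 = 29, q_2 = 4*1 + 1 = 5.
  i=3: a_3=3, p_3 = 3*29 + 6 = 93, q_3 = 3*5 + 1 = 16.
  i=4: a_4=2, p_4 = 2*93 + 29 = 215, q_4 = 2*16 + 5 = 37.
q_4 = 37 > 20, so the last convergent with denominator <= 20 is p_3/q_3 = 93/16.
The closest fraction with denominator <= 20 is either p_3/q_3 or the intermediate fraction (k*p_3 + p_2)/(k*q_3 + q_2) with the largest k >= 1 whose denominator stays <= 20; these approach x as k grows, and every other convergent or intermediate fraction in range is farther away.
Largest k: floor((20 - q_2)/q_3) = floor((20 - 5)/16) = 0.
Since k = 0, no intermediate fraction beyond p_3/q_3 has denominator <= 20, so the convergent 93/16 is the closest (its error is |215*16 - 93*37|/(37*16) = 1/592).

93/16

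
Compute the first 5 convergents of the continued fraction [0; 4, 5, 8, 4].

Using the convergent recurrence p_i = a_i*p_{i-1} + p_{i-2}, q_i = a_i*q_{i-1} + q_{i-2} with p_{-2}=0, p_{-1}=1, q_{-2}=1, q_{-1}=0:
  i=0: a_0=0, p_0 = 0*1 + 0 = 0, q_0 = 0*0 + 1 = 1.
  i=1: a_1=4, p_1 = 4*0 + 1 = 1, q_1 = 4*1 + 0 = 4.
  i=2: a_2=5, p_2 = 5*1 + 0 = 5, q_2 = 5*4 + 1 = 21.
  i=3: a_3=8, p_3 = 8*5 + 1 = 41, q_3 = 8*21 + 4 = 172.
  i=4: a_4=4, p_4 = 4*41 + 5 = 169, q_4 = 4*172 + 21 = 709.

0/1, 1/4, 5/21, 41/172, 169/709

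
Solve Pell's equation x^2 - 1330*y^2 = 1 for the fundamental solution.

First expand sqrt(1330) as a continued fraction. With x_i = (sqrt(1330) + m_i)/d_i and (m_0, d_0) = (0, 1): a_0 = floor(sqrt(1330)) = 36, since 36^2 = 1296 <= 1330 < 1369 = 37^2.
Iterate m_{i+1} = d_i*a_i - m_i, d_{i+1} = (1330 - m_{i+1}^2)/d_i, a_{i+1} = floor((a_0 + m_{i+1})/d_{i+1}):
  m_1 = 1*36 - 0 = 36, d_1 = (1330 - 36^2)/1 = 34/1 = 34, a_1 = floor((36 + 36)/34) = 2.
  m_2 = 34*2 - 36 = 32, d_2 = (1330 - 32^2)/34 = 306/34 = 9, a_2 = floor((36 + 32)/9) = 7.
  m_3 = 9*7 - 32 = 31, d_3 = (1330 - 31^2)/9 = 369/9 = 41, a_3 = floor((36 + 31)/41) = 1.
  m_4 = 41*1 - 31 = 10, d_4 = (1330 - 10^2)/41 = 1230/41 = 30, a_4 = floor((36 + 10)/30) = 1.
  m_5 = 30*1 - 10 = 20, d_5 = (1330 - 20^2)/30 = 930/30 = 31, a_5 = floor((36 + 20)/31) = 1.
  m_6 = 31*1 - 20 = 11, d_6 = (1330 - 11^2)/31 = 1209/31 = 39, a_6 = floor((36 + 11)/39) = 1.
  m_7 = 39*1 - 11 = 28, d_7 = (1330 - 28^2)/39 = 546/39 = 14, a_7 = floor((36 + 28)/14) = 4.
  m_8 = 14*4 - 28 = 28, d_8 = (1330 - 28^2)/14 = 546/14 = 39, a_8 = floor((36 + 28)/39) = 1.
  m_9 = 39*1 - 28 = 11, d_9 = (1330 - 11^2)/39 = 1209/39 = 31, a_9 = floor((36 + 11)/31) = 1.
  m_10 = 31*1 - 11 = 20, d_10 = (1330 - 20^2)/31 = 930/31 = 30, a_10 = floor((36 + 20)/30) = 1.
  m_11 = 30*1 - 20 = 10, d_11 = (1330 - 10^2)/30 = 1230/30 = 41, a_11 = floor((36 + 10)/41) = 1.
  m_12 = 41*1 - 10 = 31, d_12 = (1330 - 31^2)/41 = 369/41 = 9, a_12 = floor((36 + 31)/9) = 7.
  m_13 = 9*7 - 31 = 32, d_13 = (1330 - 32^2)/9 = 306/9 = 34, a_13 = floor((36 + 32)/34) = 2.
  m_14 = 34*2 - 32 = 36, d_14 = (1330 - 36^2)/34 = 34/34 = 1, a_14 = floor((36 + 36)/1) = 72.
  m_15 = 1*72 - 36 = 36, d_15 = (1330 - 36^2)/1 = 34/1 = 34: (m_15, d_15) = (m_1, d_1) = (36, 34), so from here the quotients repeat a_1, ..., a_14; the period length is 14.
So sqrt(1330) = [36; (2, 7, 1, 1, 1, 1, 4, 1, 1, 1, 1, 7, 2, 72)] with period length k = 14.
k is even, so the fundamental solution of x^2 - 1330y^2 = 1 is (p_{k-1}, q_{k-1}) = (p_13, q_13); compute convergents through index 13.
Convergents (p_i = a_i*p_{i-1} + p_{i-2}, q_i = a_i*q_{i-1} + q_{i-2} with p_{-2}=0, p_{-1}=1, q_{-2}=1, q_{-1}=0):
  i=0: a_0=36, p_0 = 36*1 + 0 = 36, q_0 = 36*0 + 1 = 1.
  i=1: a_1=2, p_1 = 2*36 + 1 = 73, q_1 = 2*1 + 0 = 2.
  i=2: a_2=7, p_2 = 7*73 + 36 = 547, q_2 = 7*2 + 1 = 15.
  i=3: a_3=1, p_3 = 1*547 + 73 = 620, q_3 = 1*15 + 2 = 17.
  i=4: a_4=1, p_4 = 1*620 + 547 = 1167, q_4 = 1*17 + 15 = 32.
  i=5: a_5=1, p_5 = 1*1167 + 620 = 1787, q_5 = 1*32 + 17 = 49.
  i=6: a_6=1, p_6 = 1*1787 + 1167 = 2954, q_6 = 1*49 + 32 = 81.
  i=7: a_7=4, p_7 = 4*2954 + 1787 = 13603, q_7 = 4*81 + 49 = 373.
  i=8: a_8=1, p_8 = 1*13603 + 2954 = 16557, q_8 = 1*373 + 81 = 454.
  i=9: a_9=1, p_9 = 1*16557 + 13603 = 30160, q_9 = 1*454 + 373 = 827.
  i=10: a_10=1, p_10 = 1*30160 + 16557 = 46717, q_10 = 1*827 + 454 = 1281.
  i=11: a_11=1, p_11 = 1*46717 + 30160 = 76877, q_11 = 1*1281 + 827 = 2108.
  i=12: a_12=7, p_12 = 7*76877 + 46717 = 584856, q_12 = 7*2108 + 1281 = 16037.
  i=13: a_13=2, p_13 = 2*584856 + 76877 = 1246589, q_13 = 2*16037 + 2108 = 34182.
Check: 1246589^2 - 1330*34182^2 = 1553984134921 - 1553984134920 = 1, so (x, y) = (1246589, 34182) solves the equation, and by the theorem it is the least positive solution.

(x, y) = (1246589, 34182)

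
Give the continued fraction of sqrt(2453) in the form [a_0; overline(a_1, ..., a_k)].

[49; overline(1, 1, 8, 1, 1, 98)]

Write x_i = (sqrt(2453) + m_i)/d_i with (m_0, d_0) = (0, 1). a_0 = floor(sqrt(2453)) = 49, since 49^2 = 2401 <= 2453 < 2500 = 50^2.
Iterate m_{i+1} = d_i*a_i - m_i, d_{i+1} = (2453 - m_{i+1}^2)/d_i, a_{i+1} = floor((a_0 + m_{i+1})/d_{i+1}):
  m_1 = 1*49 - 0 = 49, d_1 = (2453 - 49^2)/1 = 52/1 = 52, a_1 = floor((49 + 49)/52) = 1.
  m_2 = 52*1 - 49 = 3, d_2 = (2453 - 3^2)/52 = 2444/52 = 47, a_2 = floor((49 + 3)/47) = 1.
  m_3 = 47*1 - 3 = 44, d_3 = (2453 - 44^2)/47 = 517/47 = 11, a_3 = floor((49 + 44)/11) = 8.
  m_4 = 11*8 - 44 = 44, d_4 = (2453 - 44^2)/11 = 517/11 = 47, a_4 = floor((49 + 44)/47) = 1.
  m_5 = 47*1 - 44 = 3, d_5 = (2453 - 3^2)/47 = 2444/47 = 52, a_5 = floor((49 + 3)/52) = 1.
  m_6 = 52*1 - 3 = 49, d_6 = (2453 - 49^2)/52 = 52/52 = 1, a_6 = floor((49 + 49)/1) = 98.
  m_7 = 1*98 - 49 = 49, d_7 = (2453 - 49^2)/1 = 52/1 = 52: (m_7, d_7) = (m_1, d_1) = (49, 52), so from here the quotients repeat a_1, ..., a_6; the period length is 6.
Hence the expansion of sqrt(2453) is a_0 = 49 followed by the repeating block 1, 1, 8, 1, 1, 98 (period 6).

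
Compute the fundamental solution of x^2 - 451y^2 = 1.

First expand sqrt(451) as a continued fraction. With x_i = (sqrt(451) + m_i)/d_i and (m_0, d_0) = (0, 1): a_0 = floor(sqrt(451)) = 21, since 21^2 = 441 <= 451 < 484 = 22^2.
Iterate m_{i+1} = d_i*a_i - m_i, d_{i+1} = (451 - m_{i+1}^2)/d_i, a_{i+1} = floor((a_0 + m_{i+1})/d_{i+1}):
  m_1 = 1*21 - 0 = 21, d_1 = (451 - 21^2)/1 = 10/1 = 10, a_1 = floor((21 + 21)/10) = 4.
  m_2 = 10*4 - 21 = 19, d_2 = (451 - 19^2)/10 = 90/10 = 9, a_2 = floor((21 + 19)/9) = 4.
  m_3 = 9*4 - 19 = 17, d_3 = (451 - 17^2)/9 = 162/9 = 18, a_3 = floor((21 + 17)/18) = 2.
  m_4 = 18*2 - 17 = 19, d_4 = (451 - 19^2)/18 = 90/18 = 5, a_4 = floor((21 + 19)/5) = 8.
  m_5 = 5*8 - 19 = 21, d_5 = (451 - 21^2)/5 = 10/5 = 2, a_5 = floor((21 + 21)/2) = 21.
  m_6 = 2*21 - 21 = 21, d_6 = (451 - 21^2)/2 = 10/2 = 5, a_6 = floor((21 + 21)/5) = 8.
  m_7 = 5*8 - 21 = 19, d_7 = (451 - 19^2)/5 = 90/5 = 18, a_7 = floor((21 + 19)/18) = 2.
  m_8 = 18*2 - 19 = 17, d_8 = (451 - 17^2)/18 = 162/18 = 9, a_8 = floor((21 + 17)/9) = 4.
  m_9 = 9*4 - 17 = 19, d_9 = (451 - 19^2)/9 = 90/9 = 10, a_9 = floor((21 + 19)/10) = 4.
  m_10 = 10*4 - 19 = 21, d_10 = (451 - 21^2)/10 = 10/10 = 1, a_10 = floor((21 + 21)/1) = 42.
  m_11 = 1*42 - 21 = 21, d_11 = (451 - 21^2)/1 = 10/1 = 10: (m_11, d_11) = (m_1, d_1) = (21, 10), so from here the quotients repeat a_1, ..., a_10; the period length is 10.
So sqrt(451) = [21; (4, 4, 2, 8, 21, 8, 2, 4, 4, 42)] with period length k = 10.
k is even, so the fundamental solution of x^2 - 451y^2 = 1 is (p_{k-1}, q_{k-1}) = (p_9, q_9); compute convergents through index 9.
Convergents (p_i = a_i*p_{i-1} + p_{i-2}, q_i = a_i*q_{i-1} + q_{i-2} with p_{-2}=0, p_{-1}=1, q_{-2}=1, q_{-1}=0):
  i=0: a_0=21, p_0 = 21*1 + 0 = 21, q_0 = 21*0 + 1 = 1.
  i=1: a_1=4, p_1 = 4*21 + 1 = 85, q_1 = 4*1 + 0 = 4.
  i=2: a_2=4, p_2 = 4*85 + 21 = 361, q_2 = 4*4 + 1 = 17.
  i=3: a_3=2, p_3 = 2*361 + 85 = 807, q_3 = 2*17 + 4 = 38.
  i=4: a_4=8, p_4 = 8*807 + 361 = 6817, q_4 = 8*38 + 17 = 321.
  i=5: a_5=21, p_5 = 21*6817 + 807 = 143964, q_5 = 21*321 + 38 = 6779.
  i=6: a_6=8, p_6 = 8*143964 + 6817 = 1158529, q_6 = 8*6779 + 321 = 54553.
  i=7: a_7=2, p_7 = 2*1158529 + 143964 = 2461022, q_7 = 2*54553 + 6779 = 115885.
  i=8: a_8=4, p_8 = 4*2461022 + 1158529 = 11002617, q_8 = 4*115885 + 54553 = 518093.
  i=9: a_9=4, p_9 = 4*11002617 + 2461022 = 46471490, q_9 = 4*518093 + 115885 = 2188257.
Check: 46471490^2 - 451*2188257^2 = 2159599382820100 - 2159599382820099 = 1, so (x, y) = (46471490, 2188257) solves the equation, and by the theorem it is the least positive solution.

(x, y) = (46471490, 2188257)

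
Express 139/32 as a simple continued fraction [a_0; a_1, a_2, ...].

Run the Euclidean algorithm on 139 and 32; the successive quotients are the partial quotients a_0, a_1, ... (each step inverts the fractional part left over by the previous one):
  139 = 4*32 + 11, so a_0 = 4.
  32 = 2*11 + 10, so a_1 = 2.
  11 = 1*10 + 1, so a_2 = 1.
  10 = 10*1 + 0, so a_3 = 10.
The remainder reaches 0 after 4 divisions, so the expansion has 4 partial quotients, read off in order.

[4; 2, 1, 10]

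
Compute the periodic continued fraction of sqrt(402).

[20; (20, 40)]

Write x_i = (sqrt(402) + m_i)/d_i with (m_0, d_0) = (0, 1). a_0 = floor(sqrt(402)) = 20, since 20^2 = 400 <= 402 < 441 = 21^2.
Iterate m_{i+1} = d_i*a_i - m_i, d_{i+1} = (402 - m_{i+1}^2)/d_i, a_{i+1} = floor((a_0 + m_{i+1})/d_{i+1}):
  m_1 = 1*20 - 0 = 20, d_1 = (402 - 20^2)/1 = 2/1 = 2, a_1 = floor((20 + 20)/2) = 20.
  m_2 = 2*20 - 20 = 20, d_2 = (402 - 20^2)/2 = 2/2 = 1, a_2 = floor((20 + 20)/1) = 40.
  m_3 = 1*40 - 20 = 20, d_3 = (402 - 20^2)/1 = 2/1 = 2: (m_3, d_3) = (m_1, d_1) = (20, 2), so from here the quotients repeat a_1, a_2; the period length is 2.
Hence the expansion of sqrt(402) is a_0 = 20 followed by the repeating block 20, 40 (period 2).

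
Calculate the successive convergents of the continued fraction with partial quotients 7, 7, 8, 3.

Using the convergent recurrence p_i = a_i*p_{i-1} + p_{i-2}, q_i = a_i*q_{i-1} + q_{i-2} with p_{-2}=0, p_{-1}=1, q_{-2}=1, q_{-1}=0:
  i=0: a_0=7, p_0 = 7*1 + 0 = 7, q_0 = 7*0 + 1 = 1.
  i=1: a_1=7, p_1 = 7*7 + 1 = 50, q_1 = 7*1 + 0 = 7.
  i=2: a_2=8, p_2 = 8*50 + 7 = 407, q_2 = 8*7 + 1 = 57.
  i=3: a_3=3, p_3 = 3*407 + 50 = 1271, q_3 = 3*57 + 7 = 178.

7/1, 50/7, 407/57, 1271/178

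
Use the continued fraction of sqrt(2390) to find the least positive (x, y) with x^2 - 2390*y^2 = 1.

First expand sqrt(2390) as a continued fraction. With x_i = (sqrt(2390) + m_i)/d_i and (m_0, d_0) = (0, 1): a_0 = floor(sqrt(2390)) = 48, since 48^2 = 2304 <= 2390 < 2401 = 49^2.
Iterate m_{i+1} = d_i*a_i - m_i, d_{i+1} = (2390 - m_{i+1}^2)/d_i, a_{i+1} = floor((a_0 + m_{i+1})/d_{i+1}):
  m_1 = 1*48 - 0 = 48, d_1 = (2390 - 48^2)/1 = 86/1 = 86, a_1 = floor((48 + 48)/86) = 1.
  m_2 = 86*1 - 48 = 38, d_2 = (2390 - 38^2)/86 = 946/86 = 11, a_2 = floor((48 + 38)/11) = 7.
  m_3 = 11*7 - 38 = 39, d_3 = (2390 - 39^2)/11 = 869/11 = 79, a_3 = floor((48 + 39)/79) = 1.
  m_4 = 79*1 - 39 = 40, d_4 = (2390 - 40^2)/79 = 790/79 = 10, a_4 = floor((48 + 40)/10) = 8.
  m_5 = 10*8 - 40 = 40, d_5 = (2390 - 40^2)/10 = 790/10 = 79, a_5 = floor((48 + 40)/79) = 1.
  m_6 = 79*1 - 40 = 39, d_6 = (2390 - 39^2)/79 = 869/79 = 11, a_6 = floor((48 + 39)/11) = 7.
  m_7 = 11*7 - 39 = 38, d_7 = (2390 - 38^2)/11 = 946/11 = 86, a_7 = floor((48 + 38)/86) = 1.
  m_8 = 86*1 - 38 = 48, d_8 = (2390 - 48^2)/86 = 86/86 = 1, a_8 = floor((48 + 48)/1) = 96.
  m_9 = 1*96 - 48 = 48, d_9 = (2390 - 48^2)/1 = 86/1 = 86: (m_9, d_9) = (m_1, d_1) = (48, 86), so from here the quotients repeat a_1, ..., a_8; the period length is 8.
So sqrt(2390) = [48; (1, 7, 1, 8, 1, 7, 1, 96)] with period length k = 8.
k is even, so the fundamental solution of x^2 - 2390y^2 = 1 is (p_{k-1}, q_{k-1}) = (p_7, q_7); compute convergents through index 7.
Convergents (p_i = a_i*p_{i-1} + p_{i-2}, q_i = a_i*q_{i-1} + q_{i-2} with p_{-2}=0, p_{-1}=1, q_{-2}=1, q_{-1}=0):
  i=0: a_0=48, p_0 = 48*1 + 0 = 48, q_0 = 48*0 + 1 = 1.
  i=1: a_1=1, p_1 = 1*48 + 1 = 49, q_1 = 1*1 + 0 = 1.
  i=2: a_2=7, p_2 = 7*49 + 48 = 391, q_2 = 7*1 + 1 = 8.
  i=3: a_3=1, p_3 = 1*391 + 49 = 440, q_3 = 1*8 + 1 = 9.
  i=4: a_4=8, p_4 = 8*440 + 391 = 3911, q_4 = 8*9 + 8 = 80.
  i=5: a_5=1, p_5 = 1*3911 + 440 = 4351, q_5 = 1*80 + 9 = 89.
  i=6: a_6=7, p_6 = 7*4351 + 3911 = 34368, q_6 = 7*89 + 80 = 703.
  i=7: a_7=1, p_7 = 1*34368 + 4351 = 38719, q_7 = 1*703 + 89 = 792.
Check: 38719^2 - 2390*792^2 = 1499160961 - 1499160960 = 1, so (x, y) = (38719, 792) solves the equation, and by the theorem it is the least positive solution.

(x, y) = (38719, 792)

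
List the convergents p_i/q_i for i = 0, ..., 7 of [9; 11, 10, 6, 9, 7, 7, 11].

9/1, 100/11, 1009/111, 6154/677, 56395/6204, 400919/44105, 2862828/314939, 31892027/3508434

Using the convergent recurrence p_i = a_i*p_{i-1} + p_{i-2}, q_i = a_i*q_{i-1} + q_{i-2} with p_{-2}=0, p_{-1}=1, q_{-2}=1, q_{-1}=0:
  i=0: a_0=9, p_0 = 9*1 + 0 = 9, q_0 = 9*0 + 1 = 1.
  i=1: a_1=11, p_1 = 11*9 + 1 = 100, q_1 = 11*1 + 0 = 11.
  i=2: a_2=10, p_2 = 10*100 + 9 = 1009, q_2 = 10*11 + 1 = 111.
  i=3: a_3=6, p_3 = 6*1009 + 100 = 6154, q_3 = 6*111 + 11 = 677.
  i=4: a_4=9, p_4 = 9*6154 + 1009 = 56395, q_4 = 9*677 + 111 = 6204.
  i=5: a_5=7, p_5 = 7*56395 + 6154 = 400919, q_5 = 7*6204 + 677 = 44105.
  i=6: a_6=7, p_6 = 7*400919 + 56395 = 2862828, q_6 = 7*44105 + 6204 = 314939.
  i=7: a_7=11, p_7 = 11*2862828 + 400919 = 31892027, q_7 = 11*314939 + 44105 = 3508434.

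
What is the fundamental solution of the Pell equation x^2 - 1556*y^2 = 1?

First expand sqrt(1556) as a continued fraction. With x_i = (sqrt(1556) + m_i)/d_i and (m_0, d_0) = (0, 1): a_0 = floor(sqrt(1556)) = 39, since 39^2 = 1521 <= 1556 < 1600 = 40^2.
Iterate m_{i+1} = d_i*a_i - m_i, d_{i+1} = (1556 - m_{i+1}^2)/d_i, a_{i+1} = floor((a_0 + m_{i+1})/d_{i+1}):
  m_1 = 1*39 - 0 = 39, d_1 = (1556 - 39^2)/1 = 35/1 = 35, a_1 = floor((39 + 39)/35) = 2.
  m_2 = 35*2 - 39 = 31, d_2 = (1556 - 31^2)/35 = 595/35 = 17, a_2 = floor((39 + 31)/17) = 4.
  m_3 = 17*4 - 31 = 37, d_3 = (1556 - 37^2)/17 = 187/17 = 11, a_3 = floor((39 + 37)/11) = 6.
  m_4 = 11*6 - 37 = 29, d_4 = (1556 - 29^2)/11 = 715/11 = 65, a_4 = floor((39 + 29)/65) = 1.
  m_5 = 65*1 - 29 = 36, d_5 = (1556 - 36^2)/65 = 260/65 = 4, a_5 = floor((39 + 36)/4) = 18.
  m_6 = 4*18 - 36 = 36, d_6 = (1556 - 36^2)/4 = 260/4 = 65, a_6 = floor((39 + 36)/65) = 1.
  m_7 = 65*1 - 36 = 29, d_7 = (1556 - 29^2)/65 = 715/65 = 11, a_7 = floor((39 + 29)/11) = 6.
  m_8 = 11*6 - 29 = 37, d_8 = (1556 - 37^2)/11 = 187/11 = 17, a_8 = floor((39 + 37)/17) = 4.
  m_9 = 17*4 - 37 = 31, d_9 = (1556 - 31^2)/17 = 595/17 = 35, a_9 = floor((39 + 31)/35) = 2.
  m_10 = 35*2 - 31 = 39, d_10 = (1556 - 39^2)/35 = 35/35 = 1, a_10 = floor((39 + 39)/1) = 78.
  m_11 = 1*78 - 39 = 39, d_11 = (1556 - 39^2)/1 = 35/1 = 35: (m_11, d_11) = (m_1, d_1) = (39, 35), so from here the quotients repeat a_1, ..., a_10; the period length is 10.
So sqrt(1556) = [39; (2, 4, 6, 1, 18, 1, 6, 4, 2, 78)] with period length k = 10.
k is even, so the fundamental solution of x^2 - 1556y^2 = 1 is (p_{k-1}, q_{k-1}) = (p_9, q_9); compute convergents through index 9.
Convergents (p_i = a_i*p_{i-1} + p_{i-2}, q_i = a_i*q_{i-1} + q_{i-2} with p_{-2}=0, p_{-1}=1, q_{-2}=1, q_{-1}=0):
  i=0: a_0=39, p_0 = 39*1 + 0 = 39, q_0 = 39*0 + 1 = 1.
  i=1: a_1=2, p_1 = 2*39 + 1 = 79, q_1 = 2*1 + 0 = 2.
  i=2: a_2=4, p_2 = 4*79 + 39 = 355, q_2 = 4*2 + 1 = 9.
  i=3: a_3=6, p_3 = 6*355 + 79 = 2209, q_3 = 6*9 + 2 = 56.
  i=4: a_4=1, p_4 = 1*2209 + 355 = 2564, q_4 = 1*56 + 9 = 65.
  i=5: a_5=18, p_5 = 18*2564 + 2209 = 48361, q_5 = 18*65 + 56 = 1226.
  i=6: a_6=1, p_6 = 1*48361 + 2564 = 50925, q_6 = 1*1226 + 65 = 1291.
  i=7: a_7=6, p_7 = 6*50925 + 48361 = 353911, q_7 = 6*1291 + 1226 = 8972.
  i=8: a_8=4, p_8 = 4*353911 + 50925 = 1466569, q_8 = 4*8972 + 1291 = 37179.
  i=9: a_9=2, p_9 = 2*1466569 + 353911 = 3287049, q_9 = 2*37179 + 8972 = 83330.
Check: 3287049^2 - 1556*83330^2 = 10804691128401 - 10804691128400 = 1, so (x, y) = (3287049, 83330) solves the equation, and by the theorem it is the least positive solution.

(x, y) = (3287049, 83330)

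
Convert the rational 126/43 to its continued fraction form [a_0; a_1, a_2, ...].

[2; 1, 13, 3]

Run the Euclidean algorithm on 126 and 43; the successive quotients are the partial quotients a_0, a_1, ... (each step inverts the fractional part left over by the previous one):
  126 = 2*43 + 40, so a_0 = 2.
  43 = 1*40 + 3, so a_1 = 1.
  40 = 13*3 + 1, so a_2 = 13.
  3 = 3*1 + 0, so a_3 = 3.
The remainder reaches 0 after 4 divisions, so the expansion has 4 partial quotients, read off in order.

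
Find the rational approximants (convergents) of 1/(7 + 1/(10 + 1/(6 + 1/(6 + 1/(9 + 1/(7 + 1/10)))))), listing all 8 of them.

0/1, 1/7, 10/71, 61/433, 376/2669, 3445/24454, 24491/173847, 248355/1762924

Using the convergent recurrence p_i = a_i*p_{i-1} + p_{i-2}, q_i = a_i*q_{i-1} + q_{i-2} with p_{-2}=0, p_{-1}=1, q_{-2}=1, q_{-1}=0:
  i=0: a_0=0, p_0 = 0*1 + 0 = 0, q_0 = 0*0 + 1 = 1.
  i=1: a_1=7, p_1 = 7*0 + 1 = 1, q_1 = 7*1 + 0 = 7.
  i=2: a_2=10, p_2 = 10*1 + 0 = 10, q_2 = 10*7 + 1 = 71.
  i=3: a_3=6, p_3 = 6*10 + 1 = 61, q_3 = 6*71 + 7 = 433.
  i=4: a_4=6, p_4 = 6*61 + 10 = 376, q_4 = 6*433 + 71 = 2669.
  i=5: a_5=9, p_5 = 9*376 + 61 = 3445, q_5 = 9*2669 + 433 = 24454.
  i=6: a_6=7, p_6 = 7*3445 + 376 = 24491, q_6 = 7*24454 + 2669 = 173847.
  i=7: a_7=10, p_7 = 10*24491 + 3445 = 248355, q_7 = 10*173847 + 24454 = 1762924.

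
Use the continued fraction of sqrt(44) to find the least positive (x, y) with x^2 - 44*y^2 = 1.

First expand sqrt(44) as a continued fraction. With x_i = (sqrt(44) + m_i)/d_i and (m_0, d_0) = (0, 1): a_0 = floor(sqrt(44)) = 6, since 6^2 = 36 <= 44 < 49 = 7^2.
Iterate m_{i+1} = d_i*a_i - m_i, d_{i+1} = (44 - m_{i+1}^2)/d_i, a_{i+1} = floor((a_0 + m_{i+1})/d_{i+1}):
  m_1 = 1*6 - 0 = 6, d_1 = (44 - 6^2)/1 = 8/1 = 8, a_1 = floor((6 + 6)/8) = 1.
  m_2 = 8*1 - 6 = 2, d_2 = (44 - 2^2)/8 = 40/8 = 5, a_2 = floor((6 + 2)/5) = 1.
  m_3 = 5*1 - 2 = 3, d_3 = (44 - 3^2)/5 = 35/5 = 7, a_3 = floor((6 + 3)/7) = 1.
  m_4 = 7*1 - 3 = 4, d_4 = (44 - 4^2)/7 = 28/7 = 4, a_4 = floor((6 + 4)/4) = 2.
  m_5 = 4*2 - 4 = 4, d_5 = (44 - 4^2)/4 = 28/4 = 7, a_5 = floor((6 + 4)/7) = 1.
  m_6 = 7*1 - 4 = 3, d_6 = (44 - 3^2)/7 = 35/7 = 5, a_6 = floor((6 + 3)/5) = 1.
  m_7 = 5*1 - 3 = 2, d_7 = (44 - 2^2)/5 = 40/5 = 8, a_7 = floor((6 + 2)/8) = 1.
  m_8 = 8*1 - 2 = 6, d_8 = (44 - 6^2)/8 = 8/8 = 1, a_8 = floor((6 + 6)/1) = 12.
  m_9 = 1*12 - 6 = 6, d_9 = (44 - 6^2)/1 = 8/1 = 8: (m_9, d_9) = (m_1, d_1) = (6, 8), so from here the quotients repeat a_1, ..., a_8; the period length is 8.
So sqrt(44) = [6; (1, 1, 1, 2, 1, 1, 1, 12)] with period length k = 8.
k is even, so the fundamental solution of x^2 - 44y^2 = 1 is (p_{k-1}, q_{k-1}) = (p_7, q_7); compute convergents through index 7.
Convergents (p_i = a_i*p_{i-1} + p_{i-2}, q_i = a_i*q_{i-1} + q_{i-2} with p_{-2}=0, p_{-1}=1, q_{-2}=1, q_{-1}=0):
  i=0: a_0=6, p_0 = 6*1 + 0 = 6, q_0 = 6*0 + 1 = 1.
  i=1: a_1=1, p_1 = 1*6 + 1 = 7, q_1 = 1*1 + 0 = 1.
  i=2: a_2=1, p_2 = 1*7 + 6 = 13, q_2 = 1*1 + 1 = 2.
  i=3: a_3=1, p_3 = 1*13 + 7 = 20, q_3 = 1*2 + 1 = 3.
  i=4: a_4=2, p_4 = 2*20 + 13 = 53, q_4 = 2*3 + 2 = 8.
  i=5: a_5=1, p_5 = 1*53 + 20 = 73, q_5 = 1*8 + 3 = 11.
  i=6: a_6=1, p_6 = 1*73 + 53 = 126, q_6 = 1*11 + 8 = 19.
  i=7: a_7=1, p_7 = 1*126 + 73 = 199, q_7 = 1*19 + 11 = 30.
Check: 199^2 - 44*30^2 = 39601 - 39600 = 1, so (x, y) = (199, 30) solves the equation, and by the theorem it is the least positive solution.

(x, y) = (199, 30)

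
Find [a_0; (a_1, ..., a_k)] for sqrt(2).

[1; (2)]

Write x_i = (sqrt(2) + m_i)/d_i with (m_0, d_0) = (0, 1). a_0 = floor(sqrt(2)) = 1, since 1^2 = 1 <= 2 < 4 = 2^2.
Iterate m_{i+1} = d_i*a_i - m_i, d_{i+1} = (2 - m_{i+1}^2)/d_i, a_{i+1} = floor((a_0 + m_{i+1})/d_{i+1}):
  m_1 = 1*1 - 0 = 1, d_1 = (2 - 1^2)/1 = 1/1 = 1, a_1 = floor((1 + 1)/1) = 2.
  m_2 = 1*2 - 1 = 1, d_2 = (2 - 1^2)/1 = 1/1 = 1: (m_2, d_2) = (m_1, d_1) = (1, 1), so from here the quotient a_1 repeats; the period length is 1.
Hence the expansion of sqrt(2) is a_0 = 1 followed by the repeating block 2 (period 1).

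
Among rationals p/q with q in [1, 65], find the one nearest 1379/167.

Expand x = 1379/167 as a continued fraction with the Euclidean algorithm:
  1379 = 8*167 + 43, so a_0 = 8.
  167 = 3*43 + 38, so a_1 = 3.
  43 = 1*38 + 5, so a_2 = 1.
  38 = 7*5 + 3, so a_3 = 7.
  5 = 1*3 + 2, so a_4 = 1.
  3 = 1*2 + 1, so a_5 = 1.
  2 = 2*1 + 0, so a_6 = 2.
so x = [8; 3, 1, 7, 1, 1, 2].
Convergents (p_i = a_i*p_{i-1} + p_{i-2}, q_i = a_i*q_{i-1} + q_{i-2} with p_{-2}=0, p_{-1}=1, q_{-2}=1, q_{-1}=0), until the denominator exceeds 65:
  i=0: a_0=8, p_0 = 8*1 + 0 = 8, q_0 = 8*0 + 1 = 1.
  i=1: a_1=3, p_1 = 3*8 + 1 = 25, q_1 = 3*1 + 0 = 3.
  i=2: a_2=1, p_2 = 1*25 + 8 = 33, q_2 = 1*3 + 1 = 4.
  i=3: a_3=7, p_3 = 7*33 + 25 = 256, q_3 = 7*4 + 3 = 31.
  i=4: a_4=1, p_4 = 1*256 + 33 = 289, q_4 = 1*31 + 4 = 35.
  i=5: a_5=1, p_5 = 1*289 + 256 = 545, q_5 = 1*35 + 31 = 66.
q_5 = 66 > 65, so the last convergent with denominator <= 65 is p_4/q_4 = 289/35.
The closest fraction with denominator <= 65 is either p_4/q_4 or the intermediate fraction (k*p_4 + p_3)/(k*q_4 + q_3) with the largest k >= 1 whose denominator stays <= 65; these approach x as k grows, and every other convergent or intermediate fraction in range is farther away.
Largest k: floor((65 - q_3)/q_4) = floor((65 - 31)/35) = 0.
Since k = 0, no intermediate fraction beyond p_4/q_4 has denominator <= 65, so the convergent 289/35 is the closest (its error is |1379*35 - 289*167|/(167*35) = 2/5845).

289/35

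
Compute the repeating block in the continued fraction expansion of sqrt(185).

[13; (1, 1, 1, 1, 26)]

Write x_i = (sqrt(185) + m_i)/d_i with (m_0, d_0) = (0, 1). a_0 = floor(sqrt(185)) = 13, since 13^2 = 169 <= 185 < 196 = 14^2.
Iterate m_{i+1} = d_i*a_i - m_i, d_{i+1} = (185 - m_{i+1}^2)/d_i, a_{i+1} = floor((a_0 + m_{i+1})/d_{i+1}):
  m_1 = 1*13 - 0 = 13, d_1 = (185 - 13^2)/1 = 16/1 = 16, a_1 = floor((13 + 13)/16) = 1.
  m_2 = 16*1 - 13 = 3, d_2 = (185 - 3^2)/16 = 176/16 = 11, a_2 = floor((13 + 3)/11) = 1.
  m_3 = 11*1 - 3 = 8, d_3 = (185 - 8^2)/11 = 121/11 = 11, a_3 = floor((13 + 8)/11) = 1.
  m_4 = 11*1 - 8 = 3, d_4 = (185 - 3^2)/11 = 176/11 = 16, a_4 = floor((13 + 3)/16) = 1.
  m_5 = 16*1 - 3 = 13, d_5 = (185 - 13^2)/16 = 16/16 = 1, a_5 = floor((13 + 13)/1) = 26.
  m_6 = 1*26 - 13 = 13, d_6 = (185 - 13^2)/1 = 16/1 = 16: (m_6, d_6) = (m_1, d_1) = (13, 16), so from here the quotients repeat a_1, ..., a_5; the period length is 5.
Hence the expansion of sqrt(185) is a_0 = 13 followed by the repeating block 1, 1, 1, 1, 26 (period 5).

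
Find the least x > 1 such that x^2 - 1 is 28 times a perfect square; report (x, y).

First expand sqrt(28) as a continued fraction. With x_i = (sqrt(28) + m_i)/d_i and (m_0, d_0) = (0, 1): a_0 = floor(sqrt(28)) = 5, since 5^2 = 25 <= 28 < 36 = 6^2.
Iterate m_{i+1} = d_i*a_i - m_i, d_{i+1} = (28 - m_{i+1}^2)/d_i, a_{i+1} = floor((a_0 + m_{i+1})/d_{i+1}):
  m_1 = 1*5 - 0 = 5, d_1 = (28 - 5^2)/1 = 3/1 = 3, a_1 = floor((5 + 5)/3) = 3.
  m_2 = 3*3 - 5 = 4, d_2 = (28 - 4^2)/3 = 12/3 = 4, a_2 = floor((5 + 4)/4) = 2.
  m_3 = 4*2 - 4 = 4, d_3 = (28 - 4^2)/4 = 12/4 = 3, a_3 = floor((5 + 4)/3) = 3.
  m_4 = 3*3 - 4 = 5, d_4 = (28 - 5^2)/3 = 3/3 = 1, a_4 = floor((5 + 5)/1) = 10.
  m_5 = 1*10 - 5 = 5, d_5 = (28 - 5^2)/1 = 3/1 = 3: (m_5, d_5) = (m_1, d_1) = (5, 3), so from here the quotients repeat a_1, ..., a_4; the period length is 4.
So sqrt(28) = [5; (3, 2, 3, 10)] with period length k = 4.
k is even, so the fundamental solution of x^2 - 28y^2 = 1 is (p_{k-1}, q_{k-1}) = (p_3, q_3); compute convergents through index 3.
Convergents (p_i = a_i*p_{i-1} + p_{i-2}, q_i = a_i*q_{i-1} + q_{i-2} with p_{-2}=0, p_{-1}=1, q_{-2}=1, q_{-1}=0):
  i=0: a_0=5, p_0 = 5*1 + 0 = 5, q_0 = 5*0 + 1 = 1.
  i=1: a_1=3, p_1 = 3*5 + 1 = 16, q_1 = 3*1 + 0 = 3.
  i=2: a_2=2, p_2 = 2*16 + 5 = 37, q_2 = 2*3 + 1 = 7.
  i=3: a_3=3, p_3 = 3*37 + 16 = 127, q_3 = 3*7 + 3 = 24.
Check: 127^2 - 28*24^2 = 16129 - 16128 = 1, so (x, y) = (127, 24) solves the equation, and by the theorem it is the least positive solution.

(x, y) = (127, 24)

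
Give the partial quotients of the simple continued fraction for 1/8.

[0; 8]

Run the Euclidean algorithm on 1 and 8; the successive quotients are the partial quotients a_0, a_1, ... (each step inverts the fractional part left over by the previous one):
  1 = 0*8 + 1, so a_0 = 0.
  8 = 8*1 + 0, so a_1 = 8.
The remainder reaches 0 after 2 divisions, so the expansion has 2 partial quotients, read off in order.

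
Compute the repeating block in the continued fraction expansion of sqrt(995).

Write x_i = (sqrt(995) + m_i)/d_i with (m_0, d_0) = (0, 1). a_0 = floor(sqrt(995)) = 31, since 31^2 = 961 <= 995 < 1024 = 32^2.
Iterate m_{i+1} = d_i*a_i - m_i, d_{i+1} = (995 - m_{i+1}^2)/d_i, a_{i+1} = floor((a_0 + m_{i+1})/d_{i+1}):
  m_1 = 1*31 - 0 = 31, d_1 = (995 - 31^2)/1 = 34/1 = 34, a_1 = floor((31 + 31)/34) = 1.
  m_2 = 34*1 - 31 = 3, d_2 = (995 - 3^2)/34 = 986/34 = 29, a_2 = floor((31 + 3)/29) = 1.
  m_3 = 29*1 - 3 = 26, d_3 = (995 - 26^2)/29 = 319/29 = 11, a_3 = floor((31 + 26)/11) = 5.
  m_4 = 11*5 - 26 = 29, d_4 = (995 - 29^2)/11 = 154/11 = 14, a_4 = floor((31 + 29)/14) = 4.
  m_5 = 14*4 - 29 = 27, d_5 = (995 - 27^2)/14 = 266/14 = 19, a_5 = floor((31 + 27)/19) = 3.
  m_6 = 19*3 - 27 = 30, d_6 = (995 - 30^2)/19 = 95/19 = 5, a_6 = floor((31 + 30)/5) = 12.
  m_7 = 5*12 - 30 = 30, d_7 = (995 - 30^2)/5 = 95/5 = 19, a_7 = floor((31 + 30)/19) = 3.
  m_8 = 19*3 - 30 = 27, d_8 = (995 - 27^2)/19 = 266/19 = 14, a_8 = floor((31 + 27)/14) = 4.
  m_9 = 14*4 - 27 = 29, d_9 = (995 - 29^2)/14 = 154/14 = 11, a_9 = floor((31 + 29)/11) = 5.
  m_10 = 11*5 - 29 = 26, d_10 = (995 - 26^2)/11 = 319/11 = 29, a_10 = floor((31 + 26)/29) = 1.
  m_11 = 29*1 - 26 = 3, d_11 = (995 - 3^2)/29 = 986/29 = 34, a_11 = floor((31 + 3)/34) = 1.
  m_12 = 34*1 - 3 = 31, d_12 = (995 - 31^2)/34 = 34/34 = 1, a_12 = floor((31 + 31)/1) = 62.
  m_13 = 1*62 - 31 = 31, d_13 = (995 - 31^2)/1 = 34/1 = 34: (m_13, d_13) = (m_1, d_1) = (31, 34), so from here the quotients repeat a_1, ..., a_12; the period length is 12.
Hence the expansion of sqrt(995) is a_0 = 31 followed by the repeating block 1, 1, 5, 4, 3, 12, 3, 4, 5, 1, 1, 62 (period 12).

[31; (1, 1, 5, 4, 3, 12, 3, 4, 5, 1, 1, 62)]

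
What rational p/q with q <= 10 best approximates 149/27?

11/2

Expand x = 149/27 as a continued fraction with the Euclidean algorithm:
  149 = 5*27 + 14, so a_0 = 5.
  27 = 1*14 + 13, so a_1 = 1.
  14 = 1*13 + 1, so a_2 = 1.
  13 = 13*1 + 0, so a_3 = 13.
so x = [5; 1, 1, 13].
Convergents (p_i = a_i*p_{i-1} + p_{i-2}, q_i = a_i*q_{i-1} + q_{i-2} with p_{-2}=0, p_{-1}=1, q_{-2}=1, q_{-1}=0), until the denominator exceeds 10:
  i=0: a_0=5, p_0 = 5*1 + 0 = 5, q_0 = 5*0 + 1 = 1.
  i=1: a_1=1, p_1 = 1*5 + 1 = 6, q_1 = 1*1 + 0 = 1.
  i=2: a_2=1, p_2 = 1*6 + 5 = 11, q_2 = 1*1 + 1 = 2.
  i=3: a_3=13, p_3 = 13*11 + 6 = 149, q_3 = 13*2 + 1 = 27.
q_3 = 27 > 10, so the last convergent with denominator <= 10 is p_2/q_2 = 11/2.
The closest fraction with denominator <= 10 is either p_2/q_2 or the intermediate fraction (k*p_2 + p_1)/(k*q_2 + q_1) with the largest k >= 1 whose denominator stays <= 10; these approach x as k grows, and every other convergent or intermediate fraction in range is farther away.
Largest k: floor((10 - q_1)/q_2) = floor((10 - 1)/2) = 4.
That gives (4*11 + 6)/(4*2 + 1) = 50/9.
Compare the errors: |x - 11/2| = |149*2 - 11*27|/(27*2) = 1/54, and |x - 50/9| = |149*9 - 50*27|/(27*9) = 9/243.
Cross-multiplying, 1*243 = 243 < 486 = 9*54, so 1/54 is smaller: the convergent 11/2 is closer to x than 50/9.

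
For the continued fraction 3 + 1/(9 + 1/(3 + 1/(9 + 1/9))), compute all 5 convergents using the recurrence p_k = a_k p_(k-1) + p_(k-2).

3/1, 28/9, 87/28, 811/261, 7386/2377

Using the convergent recurrence p_i = a_i*p_{i-1} + p_{i-2}, q_i = a_i*q_{i-1} + q_{i-2} with p_{-2}=0, p_{-1}=1, q_{-2}=1, q_{-1}=0:
  i=0: a_0=3, p_0 = 3*1 + 0 = 3, q_0 = 3*0 + 1 = 1.
  i=1: a_1=9, p_1 = 9*3 + 1 = 28, q_1 = 9*1 + 0 = 9.
  i=2: a_2=3, p_2 = 3*28 + 3 = 87, q_2 = 3*9 + 1 = 28.
  i=3: a_3=9, p_3 = 9*87 + 28 = 811, q_3 = 9*28 + 9 = 261.
  i=4: a_4=9, p_4 = 9*811 + 87 = 7386, q_4 = 9*261 + 28 = 2377.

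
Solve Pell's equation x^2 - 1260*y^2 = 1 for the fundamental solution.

First expand sqrt(1260) as a continued fraction. With x_i = (sqrt(1260) + m_i)/d_i and (m_0, d_0) = (0, 1): a_0 = floor(sqrt(1260)) = 35, since 35^2 = 1225 <= 1260 < 1296 = 36^2.
Iterate m_{i+1} = d_i*a_i - m_i, d_{i+1} = (1260 - m_{i+1}^2)/d_i, a_{i+1} = floor((a_0 + m_{i+1})/d_{i+1}):
  m_1 = 1*35 - 0 = 35, d_1 = (1260 - 35^2)/1 = 35/1 = 35, a_1 = floor((35 + 35)/35) = 2.
  m_2 = 35*2 - 35 = 35, d_2 = (1260 - 35^2)/35 = 35/35 = 1, a_2 = floor((35 + 35)/1) = 70.
  m_3 = 1*70 - 35 = 35, d_3 = (1260 - 35^2)/1 = 35/1 = 35: (m_3, d_3) = (m_1, d_1) = (35, 35), so from here the quotients repeat a_1, a_2; the period length is 2.
So sqrt(1260) = [35; (2, 70)] with period length k = 2.
k is even, so the fundamental solution of x^2 - 1260y^2 = 1 is (p_{k-1}, q_{k-1}) = (p_1, q_1); compute convergents through index 1.
Convergents (p_i = a_i*p_{i-1} + p_{i-2}, q_i = a_i*q_{i-1} + q_{i-2} with p_{-2}=0, p_{-1}=1, q_{-2}=1, q_{-1}=0):
  i=0: a_0=35, p_0 = 35*1 + 0 = 35, q_0 = 35*0 + 1 = 1.
  i=1: a_1=2, p_1 = 2*35 + 1 = 71, q_1 = 2*1 + 0 = 2.
Check: 71^2 - 1260*2^2 = 5041 - 5040 = 1, so (x, y) = (71, 2) solves the equation, and by the theorem it is the least positive solution.

(x, y) = (71, 2)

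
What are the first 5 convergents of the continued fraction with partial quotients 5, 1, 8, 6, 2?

Using the convergent recurrence p_i = a_i*p_{i-1} + p_{i-2}, q_i = a_i*q_{i-1} + q_{i-2} with p_{-2}=0, p_{-1}=1, q_{-2}=1, q_{-1}=0:
  i=0: a_0=5, p_0 = 5*1 + 0 = 5, q_0 = 5*0 + 1 = 1.
  i=1: a_1=1, p_1 = 1*5 + 1 = 6, q_1 = 1*1 + 0 = 1.
  i=2: a_2=8, p_2 = 8*6 + 5 = 53, q_2 = 8*1 + 1 = 9.
  i=3: a_3=6, p_3 = 6*53 + 6 = 324, q_3 = 6*9 + 1 = 55.
  i=4: a_4=2, p_4 = 2*324 + 53 = 701, q_4 = 2*55 + 9 = 119.

5/1, 6/1, 53/9, 324/55, 701/119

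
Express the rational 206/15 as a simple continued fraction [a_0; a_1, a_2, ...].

Run the Euclidean algorithm on 206 and 15; the successive quotients are the partial quotients a_0, a_1, ... (each step inverts the fractional part left over by the previous one):
  206 = 13*15 + 11, so a_0 = 13.
  15 = 1*11 + 4, so a_1 = 1.
  11 = 2*4 + 3, so a_2 = 2.
  4 = 1*3 + 1, so a_3 = 1.
  3 = 3*1 + 0, so a_4 = 3.
The remainder reaches 0 after 5 divisions, so the expansion has 5 partial quotients, read off in order.

[13; 1, 2, 1, 3]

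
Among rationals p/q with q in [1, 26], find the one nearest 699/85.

74/9

Expand x = 699/85 as a continued fraction with the Euclidean algorithm:
  699 = 8*85 + 19, so a_0 = 8.
  85 = 4*19 + 9, so a_1 = 4.
  19 = 2*9 + 1, so a_2 = 2.
  9 = 9*1 + 0, so a_3 = 9.
so x = [8; 4, 2, 9].
Convergents (p_i = a_i*p_{i-1} + p_{i-2}, q_i = a_i*q_{i-1} + q_{i-2} with p_{-2}=0, p_{-1}=1, q_{-2}=1, q_{-1}=0), until the denominator exceeds 26:
  i=0: a_0=8, p_0 = 8*1 + 0 = 8, q_0 = 8*0 + 1 = 1.
  i=1: a_1=4, p_1 = 4*8 + 1 = 33, q_1 = 4*1 + 0 = 4.
  i=2: a_2=2, p_2 = 2*33 + 8 = 74, q_2 = 2*4 + 1 = 9.
  i=3: a_3=9, p_3 = 9*74 + 33 = 699, q_3 = 9*9 + 4 = 85.
q_3 = 85 > 26, so the last convergent with denominator <= 26 is p_2/q_2 = 74/9.
The closest fraction with denominator <= 26 is either p_2/q_2 or the intermediate fraction (k*p_2 + p_1)/(k*q_2 + q_1) with the largest k >= 1 whose denominator stays <= 26; these approach x as k grows, and every other convergent or intermediate fraction in range is farther away.
Largest k: floor((26 - q_1)/q_2) = floor((26 - 4)/9) = 2.
That gives (2*74 + 33)/(2*9 + 4) = 181/22.
Compare the errors: |x - 74/9| = |699*9 - 74*85|/(85*9) = 1/765, and |x - 181/22| = |699*22 - 181*85|/(85*22) = 7/1870.
Cross-multiplying, 1*1870 = 1870 < 5355 = 7*765, so 1/765 is smaller: the convergent 74/9 is closer to x than 181/22.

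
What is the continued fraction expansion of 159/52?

Run the Euclidean algorithm on 159 and 52; the successive quotients are the partial quotients a_0, a_1, ... (each step inverts the fractional part left over by the previous one):
  159 = 3*52 + 3, so a_0 = 3.
  52 = 17*3 + 1, so a_1 = 17.
  3 = 3*1 + 0, so a_2 = 3.
The remainder reaches 0 after 3 divisions, so the expansion has 3 partial quotients, read off in order.

[3; 17, 3]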